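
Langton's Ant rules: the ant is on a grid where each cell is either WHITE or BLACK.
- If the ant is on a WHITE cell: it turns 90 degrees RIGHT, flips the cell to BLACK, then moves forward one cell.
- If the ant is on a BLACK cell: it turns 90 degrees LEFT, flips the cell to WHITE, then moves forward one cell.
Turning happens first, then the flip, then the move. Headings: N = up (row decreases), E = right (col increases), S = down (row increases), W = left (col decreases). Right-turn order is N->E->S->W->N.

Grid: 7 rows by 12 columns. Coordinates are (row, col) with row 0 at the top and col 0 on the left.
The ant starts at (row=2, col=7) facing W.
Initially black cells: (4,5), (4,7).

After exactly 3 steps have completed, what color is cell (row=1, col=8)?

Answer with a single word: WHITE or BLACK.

Answer: BLACK

Derivation:
Step 1: on WHITE (2,7): turn R to N, flip to black, move to (1,7). |black|=3
Step 2: on WHITE (1,7): turn R to E, flip to black, move to (1,8). |black|=4
Step 3: on WHITE (1,8): turn R to S, flip to black, move to (2,8). |black|=5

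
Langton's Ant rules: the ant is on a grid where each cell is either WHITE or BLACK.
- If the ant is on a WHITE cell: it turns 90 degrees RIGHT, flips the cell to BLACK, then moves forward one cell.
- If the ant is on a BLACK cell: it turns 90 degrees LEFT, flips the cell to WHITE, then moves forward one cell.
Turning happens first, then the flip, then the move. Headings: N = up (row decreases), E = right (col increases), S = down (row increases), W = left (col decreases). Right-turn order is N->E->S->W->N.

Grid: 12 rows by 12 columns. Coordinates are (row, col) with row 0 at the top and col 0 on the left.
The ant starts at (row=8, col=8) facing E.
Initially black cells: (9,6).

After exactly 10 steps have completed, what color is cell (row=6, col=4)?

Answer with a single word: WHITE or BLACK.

Answer: WHITE

Derivation:
Step 1: on WHITE (8,8): turn R to S, flip to black, move to (9,8). |black|=2
Step 2: on WHITE (9,8): turn R to W, flip to black, move to (9,7). |black|=3
Step 3: on WHITE (9,7): turn R to N, flip to black, move to (8,7). |black|=4
Step 4: on WHITE (8,7): turn R to E, flip to black, move to (8,8). |black|=5
Step 5: on BLACK (8,8): turn L to N, flip to white, move to (7,8). |black|=4
Step 6: on WHITE (7,8): turn R to E, flip to black, move to (7,9). |black|=5
Step 7: on WHITE (7,9): turn R to S, flip to black, move to (8,9). |black|=6
Step 8: on WHITE (8,9): turn R to W, flip to black, move to (8,8). |black|=7
Step 9: on WHITE (8,8): turn R to N, flip to black, move to (7,8). |black|=8
Step 10: on BLACK (7,8): turn L to W, flip to white, move to (7,7). |black|=7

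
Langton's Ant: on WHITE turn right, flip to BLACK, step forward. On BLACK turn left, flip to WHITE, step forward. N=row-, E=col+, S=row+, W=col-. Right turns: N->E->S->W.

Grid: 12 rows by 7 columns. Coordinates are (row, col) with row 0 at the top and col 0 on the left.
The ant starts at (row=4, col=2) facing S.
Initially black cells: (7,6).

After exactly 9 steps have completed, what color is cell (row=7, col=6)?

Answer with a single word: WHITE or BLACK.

Answer: BLACK

Derivation:
Step 1: on WHITE (4,2): turn R to W, flip to black, move to (4,1). |black|=2
Step 2: on WHITE (4,1): turn R to N, flip to black, move to (3,1). |black|=3
Step 3: on WHITE (3,1): turn R to E, flip to black, move to (3,2). |black|=4
Step 4: on WHITE (3,2): turn R to S, flip to black, move to (4,2). |black|=5
Step 5: on BLACK (4,2): turn L to E, flip to white, move to (4,3). |black|=4
Step 6: on WHITE (4,3): turn R to S, flip to black, move to (5,3). |black|=5
Step 7: on WHITE (5,3): turn R to W, flip to black, move to (5,2). |black|=6
Step 8: on WHITE (5,2): turn R to N, flip to black, move to (4,2). |black|=7
Step 9: on WHITE (4,2): turn R to E, flip to black, move to (4,3). |black|=8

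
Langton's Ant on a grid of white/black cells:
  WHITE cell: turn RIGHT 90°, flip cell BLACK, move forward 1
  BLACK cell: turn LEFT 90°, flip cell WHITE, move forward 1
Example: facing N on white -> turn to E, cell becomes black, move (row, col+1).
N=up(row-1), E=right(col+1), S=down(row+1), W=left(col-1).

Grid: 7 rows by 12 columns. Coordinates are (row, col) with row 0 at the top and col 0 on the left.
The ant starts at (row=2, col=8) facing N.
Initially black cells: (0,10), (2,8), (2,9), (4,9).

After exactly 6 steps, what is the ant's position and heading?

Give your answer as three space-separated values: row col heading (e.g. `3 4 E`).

Answer: 3 7 S

Derivation:
Step 1: on BLACK (2,8): turn L to W, flip to white, move to (2,7). |black|=3
Step 2: on WHITE (2,7): turn R to N, flip to black, move to (1,7). |black|=4
Step 3: on WHITE (1,7): turn R to E, flip to black, move to (1,8). |black|=5
Step 4: on WHITE (1,8): turn R to S, flip to black, move to (2,8). |black|=6
Step 5: on WHITE (2,8): turn R to W, flip to black, move to (2,7). |black|=7
Step 6: on BLACK (2,7): turn L to S, flip to white, move to (3,7). |black|=6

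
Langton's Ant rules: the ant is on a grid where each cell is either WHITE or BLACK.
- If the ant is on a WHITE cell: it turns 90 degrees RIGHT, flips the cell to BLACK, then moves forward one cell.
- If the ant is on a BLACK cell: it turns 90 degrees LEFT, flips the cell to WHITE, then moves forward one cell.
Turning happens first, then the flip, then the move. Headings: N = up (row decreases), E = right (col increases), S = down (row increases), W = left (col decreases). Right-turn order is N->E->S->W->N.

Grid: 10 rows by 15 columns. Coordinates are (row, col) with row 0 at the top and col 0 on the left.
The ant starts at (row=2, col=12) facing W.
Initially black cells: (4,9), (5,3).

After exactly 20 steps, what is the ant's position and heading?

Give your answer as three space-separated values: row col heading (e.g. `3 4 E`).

Answer: 4 14 E

Derivation:
Step 1: on WHITE (2,12): turn R to N, flip to black, move to (1,12). |black|=3
Step 2: on WHITE (1,12): turn R to E, flip to black, move to (1,13). |black|=4
Step 3: on WHITE (1,13): turn R to S, flip to black, move to (2,13). |black|=5
Step 4: on WHITE (2,13): turn R to W, flip to black, move to (2,12). |black|=6
Step 5: on BLACK (2,12): turn L to S, flip to white, move to (3,12). |black|=5
Step 6: on WHITE (3,12): turn R to W, flip to black, move to (3,11). |black|=6
Step 7: on WHITE (3,11): turn R to N, flip to black, move to (2,11). |black|=7
Step 8: on WHITE (2,11): turn R to E, flip to black, move to (2,12). |black|=8
Step 9: on WHITE (2,12): turn R to S, flip to black, move to (3,12). |black|=9
Step 10: on BLACK (3,12): turn L to E, flip to white, move to (3,13). |black|=8
Step 11: on WHITE (3,13): turn R to S, flip to black, move to (4,13). |black|=9
Step 12: on WHITE (4,13): turn R to W, flip to black, move to (4,12). |black|=10
Step 13: on WHITE (4,12): turn R to N, flip to black, move to (3,12). |black|=11
Step 14: on WHITE (3,12): turn R to E, flip to black, move to (3,13). |black|=12
Step 15: on BLACK (3,13): turn L to N, flip to white, move to (2,13). |black|=11
Step 16: on BLACK (2,13): turn L to W, flip to white, move to (2,12). |black|=10
Step 17: on BLACK (2,12): turn L to S, flip to white, move to (3,12). |black|=9
Step 18: on BLACK (3,12): turn L to E, flip to white, move to (3,13). |black|=8
Step 19: on WHITE (3,13): turn R to S, flip to black, move to (4,13). |black|=9
Step 20: on BLACK (4,13): turn L to E, flip to white, move to (4,14). |black|=8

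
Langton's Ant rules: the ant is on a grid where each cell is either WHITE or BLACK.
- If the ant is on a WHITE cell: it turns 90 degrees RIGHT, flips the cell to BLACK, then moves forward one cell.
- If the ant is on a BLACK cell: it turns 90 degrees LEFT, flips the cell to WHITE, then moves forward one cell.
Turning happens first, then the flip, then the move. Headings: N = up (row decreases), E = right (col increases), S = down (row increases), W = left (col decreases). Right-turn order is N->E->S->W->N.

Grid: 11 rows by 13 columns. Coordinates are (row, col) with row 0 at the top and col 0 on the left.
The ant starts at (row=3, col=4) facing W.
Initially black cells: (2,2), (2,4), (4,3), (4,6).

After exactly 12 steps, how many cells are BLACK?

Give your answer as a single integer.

Step 1: on WHITE (3,4): turn R to N, flip to black, move to (2,4). |black|=5
Step 2: on BLACK (2,4): turn L to W, flip to white, move to (2,3). |black|=4
Step 3: on WHITE (2,3): turn R to N, flip to black, move to (1,3). |black|=5
Step 4: on WHITE (1,3): turn R to E, flip to black, move to (1,4). |black|=6
Step 5: on WHITE (1,4): turn R to S, flip to black, move to (2,4). |black|=7
Step 6: on WHITE (2,4): turn R to W, flip to black, move to (2,3). |black|=8
Step 7: on BLACK (2,3): turn L to S, flip to white, move to (3,3). |black|=7
Step 8: on WHITE (3,3): turn R to W, flip to black, move to (3,2). |black|=8
Step 9: on WHITE (3,2): turn R to N, flip to black, move to (2,2). |black|=9
Step 10: on BLACK (2,2): turn L to W, flip to white, move to (2,1). |black|=8
Step 11: on WHITE (2,1): turn R to N, flip to black, move to (1,1). |black|=9
Step 12: on WHITE (1,1): turn R to E, flip to black, move to (1,2). |black|=10

Answer: 10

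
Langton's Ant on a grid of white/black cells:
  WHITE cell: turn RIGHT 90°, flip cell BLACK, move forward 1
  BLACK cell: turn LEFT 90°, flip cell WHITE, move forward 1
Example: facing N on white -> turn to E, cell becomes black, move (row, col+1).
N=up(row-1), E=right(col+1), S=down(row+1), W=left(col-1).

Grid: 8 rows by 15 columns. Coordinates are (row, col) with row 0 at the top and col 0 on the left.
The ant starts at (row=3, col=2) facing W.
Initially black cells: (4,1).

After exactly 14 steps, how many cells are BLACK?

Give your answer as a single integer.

Step 1: on WHITE (3,2): turn R to N, flip to black, move to (2,2). |black|=2
Step 2: on WHITE (2,2): turn R to E, flip to black, move to (2,3). |black|=3
Step 3: on WHITE (2,3): turn R to S, flip to black, move to (3,3). |black|=4
Step 4: on WHITE (3,3): turn R to W, flip to black, move to (3,2). |black|=5
Step 5: on BLACK (3,2): turn L to S, flip to white, move to (4,2). |black|=4
Step 6: on WHITE (4,2): turn R to W, flip to black, move to (4,1). |black|=5
Step 7: on BLACK (4,1): turn L to S, flip to white, move to (5,1). |black|=4
Step 8: on WHITE (5,1): turn R to W, flip to black, move to (5,0). |black|=5
Step 9: on WHITE (5,0): turn R to N, flip to black, move to (4,0). |black|=6
Step 10: on WHITE (4,0): turn R to E, flip to black, move to (4,1). |black|=7
Step 11: on WHITE (4,1): turn R to S, flip to black, move to (5,1). |black|=8
Step 12: on BLACK (5,1): turn L to E, flip to white, move to (5,2). |black|=7
Step 13: on WHITE (5,2): turn R to S, flip to black, move to (6,2). |black|=8
Step 14: on WHITE (6,2): turn R to W, flip to black, move to (6,1). |black|=9

Answer: 9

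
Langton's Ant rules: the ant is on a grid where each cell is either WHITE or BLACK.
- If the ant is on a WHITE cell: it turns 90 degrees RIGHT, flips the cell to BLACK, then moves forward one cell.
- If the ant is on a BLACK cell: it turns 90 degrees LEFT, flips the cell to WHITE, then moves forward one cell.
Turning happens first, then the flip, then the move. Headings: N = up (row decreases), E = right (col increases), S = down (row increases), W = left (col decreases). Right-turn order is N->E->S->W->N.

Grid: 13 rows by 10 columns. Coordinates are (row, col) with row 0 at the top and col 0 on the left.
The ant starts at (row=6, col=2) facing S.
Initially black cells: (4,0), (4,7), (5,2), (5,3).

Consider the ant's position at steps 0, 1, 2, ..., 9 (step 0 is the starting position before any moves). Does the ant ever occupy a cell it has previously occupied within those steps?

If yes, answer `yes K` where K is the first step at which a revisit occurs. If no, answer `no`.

Answer: no

Derivation:
Step 1: on WHITE (6,2): turn R to W, flip to black, move to (6,1). |black|=5 — new cell
Step 2: on WHITE (6,1): turn R to N, flip to black, move to (5,1). |black|=6 — new cell
Step 3: on WHITE (5,1): turn R to E, flip to black, move to (5,2). |black|=7 — new cell
Step 4: on BLACK (5,2): turn L to N, flip to white, move to (4,2). |black|=6 — new cell
Step 5: on WHITE (4,2): turn R to E, flip to black, move to (4,3). |black|=7 — new cell
Step 6: on WHITE (4,3): turn R to S, flip to black, move to (5,3). |black|=8 — new cell
Step 7: on BLACK (5,3): turn L to E, flip to white, move to (5,4). |black|=7 — new cell
Step 8: on WHITE (5,4): turn R to S, flip to black, move to (6,4). |black|=8 — new cell
Step 9: on WHITE (6,4): turn R to W, flip to black, move to (6,3). |black|=9 — new cell
No revisit within 9 steps.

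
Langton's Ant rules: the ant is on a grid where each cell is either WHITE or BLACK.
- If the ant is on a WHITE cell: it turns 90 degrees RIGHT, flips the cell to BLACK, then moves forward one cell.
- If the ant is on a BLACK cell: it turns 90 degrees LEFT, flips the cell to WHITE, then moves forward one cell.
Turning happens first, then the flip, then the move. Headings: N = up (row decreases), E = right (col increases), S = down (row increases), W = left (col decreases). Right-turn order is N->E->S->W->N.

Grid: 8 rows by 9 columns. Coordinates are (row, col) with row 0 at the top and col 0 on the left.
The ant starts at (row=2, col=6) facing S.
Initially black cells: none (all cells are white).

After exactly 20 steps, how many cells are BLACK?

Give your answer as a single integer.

Answer: 6

Derivation:
Step 1: on WHITE (2,6): turn R to W, flip to black, move to (2,5). |black|=1
Step 2: on WHITE (2,5): turn R to N, flip to black, move to (1,5). |black|=2
Step 3: on WHITE (1,5): turn R to E, flip to black, move to (1,6). |black|=3
Step 4: on WHITE (1,6): turn R to S, flip to black, move to (2,6). |black|=4
Step 5: on BLACK (2,6): turn L to E, flip to white, move to (2,7). |black|=3
Step 6: on WHITE (2,7): turn R to S, flip to black, move to (3,7). |black|=4
Step 7: on WHITE (3,7): turn R to W, flip to black, move to (3,6). |black|=5
Step 8: on WHITE (3,6): turn R to N, flip to black, move to (2,6). |black|=6
Step 9: on WHITE (2,6): turn R to E, flip to black, move to (2,7). |black|=7
Step 10: on BLACK (2,7): turn L to N, flip to white, move to (1,7). |black|=6
Step 11: on WHITE (1,7): turn R to E, flip to black, move to (1,8). |black|=7
Step 12: on WHITE (1,8): turn R to S, flip to black, move to (2,8). |black|=8
Step 13: on WHITE (2,8): turn R to W, flip to black, move to (2,7). |black|=9
Step 14: on WHITE (2,7): turn R to N, flip to black, move to (1,7). |black|=10
Step 15: on BLACK (1,7): turn L to W, flip to white, move to (1,6). |black|=9
Step 16: on BLACK (1,6): turn L to S, flip to white, move to (2,6). |black|=8
Step 17: on BLACK (2,6): turn L to E, flip to white, move to (2,7). |black|=7
Step 18: on BLACK (2,7): turn L to N, flip to white, move to (1,7). |black|=6
Step 19: on WHITE (1,7): turn R to E, flip to black, move to (1,8). |black|=7
Step 20: on BLACK (1,8): turn L to N, flip to white, move to (0,8). |black|=6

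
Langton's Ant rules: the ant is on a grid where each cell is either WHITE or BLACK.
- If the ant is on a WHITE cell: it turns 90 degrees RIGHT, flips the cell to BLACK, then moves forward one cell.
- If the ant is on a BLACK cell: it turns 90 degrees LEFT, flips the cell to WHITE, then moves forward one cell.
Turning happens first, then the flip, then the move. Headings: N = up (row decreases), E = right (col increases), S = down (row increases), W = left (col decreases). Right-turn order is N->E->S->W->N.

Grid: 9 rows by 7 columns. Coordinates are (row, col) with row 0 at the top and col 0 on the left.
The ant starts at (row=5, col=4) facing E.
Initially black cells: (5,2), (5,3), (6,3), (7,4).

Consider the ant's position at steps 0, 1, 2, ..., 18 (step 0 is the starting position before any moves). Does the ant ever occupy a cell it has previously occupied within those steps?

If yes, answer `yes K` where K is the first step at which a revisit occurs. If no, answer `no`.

Step 1: on WHITE (5,4): turn R to S, flip to black, move to (6,4). |black|=5 — new cell
Step 2: on WHITE (6,4): turn R to W, flip to black, move to (6,3). |black|=6 — new cell
Step 3: on BLACK (6,3): turn L to S, flip to white, move to (7,3). |black|=5 — new cell
Step 4: on WHITE (7,3): turn R to W, flip to black, move to (7,2). |black|=6 — new cell
Step 5: on WHITE (7,2): turn R to N, flip to black, move to (6,2). |black|=7 — new cell
Step 6: on WHITE (6,2): turn R to E, flip to black, move to (6,3). |black|=8 — REVISIT

Answer: yes 6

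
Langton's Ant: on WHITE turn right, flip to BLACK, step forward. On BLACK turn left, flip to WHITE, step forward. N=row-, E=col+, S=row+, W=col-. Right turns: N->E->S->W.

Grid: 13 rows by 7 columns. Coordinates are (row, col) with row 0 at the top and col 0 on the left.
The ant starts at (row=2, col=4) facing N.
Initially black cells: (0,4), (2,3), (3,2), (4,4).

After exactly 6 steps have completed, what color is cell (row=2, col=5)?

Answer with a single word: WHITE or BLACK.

Step 1: on WHITE (2,4): turn R to E, flip to black, move to (2,5). |black|=5
Step 2: on WHITE (2,5): turn R to S, flip to black, move to (3,5). |black|=6
Step 3: on WHITE (3,5): turn R to W, flip to black, move to (3,4). |black|=7
Step 4: on WHITE (3,4): turn R to N, flip to black, move to (2,4). |black|=8
Step 5: on BLACK (2,4): turn L to W, flip to white, move to (2,3). |black|=7
Step 6: on BLACK (2,3): turn L to S, flip to white, move to (3,3). |black|=6

Answer: BLACK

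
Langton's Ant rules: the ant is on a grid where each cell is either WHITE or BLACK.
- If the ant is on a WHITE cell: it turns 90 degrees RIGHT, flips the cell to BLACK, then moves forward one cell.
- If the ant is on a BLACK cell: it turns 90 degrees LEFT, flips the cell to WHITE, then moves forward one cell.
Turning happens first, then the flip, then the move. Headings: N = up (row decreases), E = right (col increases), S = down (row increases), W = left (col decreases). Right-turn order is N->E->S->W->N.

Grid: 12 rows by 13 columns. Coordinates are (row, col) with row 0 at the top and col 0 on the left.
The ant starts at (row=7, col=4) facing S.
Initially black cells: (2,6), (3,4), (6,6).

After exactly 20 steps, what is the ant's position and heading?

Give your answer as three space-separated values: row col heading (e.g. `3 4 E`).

Step 1: on WHITE (7,4): turn R to W, flip to black, move to (7,3). |black|=4
Step 2: on WHITE (7,3): turn R to N, flip to black, move to (6,3). |black|=5
Step 3: on WHITE (6,3): turn R to E, flip to black, move to (6,4). |black|=6
Step 4: on WHITE (6,4): turn R to S, flip to black, move to (7,4). |black|=7
Step 5: on BLACK (7,4): turn L to E, flip to white, move to (7,5). |black|=6
Step 6: on WHITE (7,5): turn R to S, flip to black, move to (8,5). |black|=7
Step 7: on WHITE (8,5): turn R to W, flip to black, move to (8,4). |black|=8
Step 8: on WHITE (8,4): turn R to N, flip to black, move to (7,4). |black|=9
Step 9: on WHITE (7,4): turn R to E, flip to black, move to (7,5). |black|=10
Step 10: on BLACK (7,5): turn L to N, flip to white, move to (6,5). |black|=9
Step 11: on WHITE (6,5): turn R to E, flip to black, move to (6,6). |black|=10
Step 12: on BLACK (6,6): turn L to N, flip to white, move to (5,6). |black|=9
Step 13: on WHITE (5,6): turn R to E, flip to black, move to (5,7). |black|=10
Step 14: on WHITE (5,7): turn R to S, flip to black, move to (6,7). |black|=11
Step 15: on WHITE (6,7): turn R to W, flip to black, move to (6,6). |black|=12
Step 16: on WHITE (6,6): turn R to N, flip to black, move to (5,6). |black|=13
Step 17: on BLACK (5,6): turn L to W, flip to white, move to (5,5). |black|=12
Step 18: on WHITE (5,5): turn R to N, flip to black, move to (4,5). |black|=13
Step 19: on WHITE (4,5): turn R to E, flip to black, move to (4,6). |black|=14
Step 20: on WHITE (4,6): turn R to S, flip to black, move to (5,6). |black|=15

Answer: 5 6 S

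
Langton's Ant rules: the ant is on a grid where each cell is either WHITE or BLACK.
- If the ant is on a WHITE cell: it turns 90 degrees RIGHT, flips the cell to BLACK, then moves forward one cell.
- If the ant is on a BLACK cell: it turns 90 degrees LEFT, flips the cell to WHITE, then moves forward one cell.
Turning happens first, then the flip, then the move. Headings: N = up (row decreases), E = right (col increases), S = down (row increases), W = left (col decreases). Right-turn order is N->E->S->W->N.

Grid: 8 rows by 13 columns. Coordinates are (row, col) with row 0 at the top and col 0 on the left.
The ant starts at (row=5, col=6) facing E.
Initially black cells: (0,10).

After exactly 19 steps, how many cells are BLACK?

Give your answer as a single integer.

Step 1: on WHITE (5,6): turn R to S, flip to black, move to (6,6). |black|=2
Step 2: on WHITE (6,6): turn R to W, flip to black, move to (6,5). |black|=3
Step 3: on WHITE (6,5): turn R to N, flip to black, move to (5,5). |black|=4
Step 4: on WHITE (5,5): turn R to E, flip to black, move to (5,6). |black|=5
Step 5: on BLACK (5,6): turn L to N, flip to white, move to (4,6). |black|=4
Step 6: on WHITE (4,6): turn R to E, flip to black, move to (4,7). |black|=5
Step 7: on WHITE (4,7): turn R to S, flip to black, move to (5,7). |black|=6
Step 8: on WHITE (5,7): turn R to W, flip to black, move to (5,6). |black|=7
Step 9: on WHITE (5,6): turn R to N, flip to black, move to (4,6). |black|=8
Step 10: on BLACK (4,6): turn L to W, flip to white, move to (4,5). |black|=7
Step 11: on WHITE (4,5): turn R to N, flip to black, move to (3,5). |black|=8
Step 12: on WHITE (3,5): turn R to E, flip to black, move to (3,6). |black|=9
Step 13: on WHITE (3,6): turn R to S, flip to black, move to (4,6). |black|=10
Step 14: on WHITE (4,6): turn R to W, flip to black, move to (4,5). |black|=11
Step 15: on BLACK (4,5): turn L to S, flip to white, move to (5,5). |black|=10
Step 16: on BLACK (5,5): turn L to E, flip to white, move to (5,6). |black|=9
Step 17: on BLACK (5,6): turn L to N, flip to white, move to (4,6). |black|=8
Step 18: on BLACK (4,6): turn L to W, flip to white, move to (4,5). |black|=7
Step 19: on WHITE (4,5): turn R to N, flip to black, move to (3,5). |black|=8

Answer: 8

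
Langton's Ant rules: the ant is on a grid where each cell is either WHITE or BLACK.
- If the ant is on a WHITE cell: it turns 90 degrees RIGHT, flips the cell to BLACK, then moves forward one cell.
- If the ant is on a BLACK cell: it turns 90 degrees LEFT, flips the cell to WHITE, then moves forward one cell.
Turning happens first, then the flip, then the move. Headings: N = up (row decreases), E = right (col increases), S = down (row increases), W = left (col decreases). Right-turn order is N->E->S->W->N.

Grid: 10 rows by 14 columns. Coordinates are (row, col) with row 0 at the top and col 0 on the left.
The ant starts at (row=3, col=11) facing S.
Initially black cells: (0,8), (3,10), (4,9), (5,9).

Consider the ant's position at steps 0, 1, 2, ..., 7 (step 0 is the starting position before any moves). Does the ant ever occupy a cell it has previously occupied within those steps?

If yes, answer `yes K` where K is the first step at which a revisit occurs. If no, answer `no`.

Step 1: on WHITE (3,11): turn R to W, flip to black, move to (3,10). |black|=5 — new cell
Step 2: on BLACK (3,10): turn L to S, flip to white, move to (4,10). |black|=4 — new cell
Step 3: on WHITE (4,10): turn R to W, flip to black, move to (4,9). |black|=5 — new cell
Step 4: on BLACK (4,9): turn L to S, flip to white, move to (5,9). |black|=4 — new cell
Step 5: on BLACK (5,9): turn L to E, flip to white, move to (5,10). |black|=3 — new cell
Step 6: on WHITE (5,10): turn R to S, flip to black, move to (6,10). |black|=4 — new cell
Step 7: on WHITE (6,10): turn R to W, flip to black, move to (6,9). |black|=5 — new cell
No revisit within 7 steps.

Answer: no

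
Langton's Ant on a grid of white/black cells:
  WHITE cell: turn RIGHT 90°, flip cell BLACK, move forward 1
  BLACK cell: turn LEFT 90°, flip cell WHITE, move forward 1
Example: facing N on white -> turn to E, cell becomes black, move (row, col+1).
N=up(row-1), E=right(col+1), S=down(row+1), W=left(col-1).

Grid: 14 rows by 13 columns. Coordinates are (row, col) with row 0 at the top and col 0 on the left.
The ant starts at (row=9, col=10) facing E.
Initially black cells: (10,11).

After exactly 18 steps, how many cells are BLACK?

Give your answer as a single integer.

Step 1: on WHITE (9,10): turn R to S, flip to black, move to (10,10). |black|=2
Step 2: on WHITE (10,10): turn R to W, flip to black, move to (10,9). |black|=3
Step 3: on WHITE (10,9): turn R to N, flip to black, move to (9,9). |black|=4
Step 4: on WHITE (9,9): turn R to E, flip to black, move to (9,10). |black|=5
Step 5: on BLACK (9,10): turn L to N, flip to white, move to (8,10). |black|=4
Step 6: on WHITE (8,10): turn R to E, flip to black, move to (8,11). |black|=5
Step 7: on WHITE (8,11): turn R to S, flip to black, move to (9,11). |black|=6
Step 8: on WHITE (9,11): turn R to W, flip to black, move to (9,10). |black|=7
Step 9: on WHITE (9,10): turn R to N, flip to black, move to (8,10). |black|=8
Step 10: on BLACK (8,10): turn L to W, flip to white, move to (8,9). |black|=7
Step 11: on WHITE (8,9): turn R to N, flip to black, move to (7,9). |black|=8
Step 12: on WHITE (7,9): turn R to E, flip to black, move to (7,10). |black|=9
Step 13: on WHITE (7,10): turn R to S, flip to black, move to (8,10). |black|=10
Step 14: on WHITE (8,10): turn R to W, flip to black, move to (8,9). |black|=11
Step 15: on BLACK (8,9): turn L to S, flip to white, move to (9,9). |black|=10
Step 16: on BLACK (9,9): turn L to E, flip to white, move to (9,10). |black|=9
Step 17: on BLACK (9,10): turn L to N, flip to white, move to (8,10). |black|=8
Step 18: on BLACK (8,10): turn L to W, flip to white, move to (8,9). |black|=7

Answer: 7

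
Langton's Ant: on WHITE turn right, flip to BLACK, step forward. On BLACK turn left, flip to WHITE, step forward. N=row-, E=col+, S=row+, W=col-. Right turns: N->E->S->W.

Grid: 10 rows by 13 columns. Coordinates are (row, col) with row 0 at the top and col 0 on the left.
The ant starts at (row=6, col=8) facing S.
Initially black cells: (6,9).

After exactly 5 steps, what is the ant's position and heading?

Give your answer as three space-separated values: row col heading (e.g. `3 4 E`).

Answer: 6 9 E

Derivation:
Step 1: on WHITE (6,8): turn R to W, flip to black, move to (6,7). |black|=2
Step 2: on WHITE (6,7): turn R to N, flip to black, move to (5,7). |black|=3
Step 3: on WHITE (5,7): turn R to E, flip to black, move to (5,8). |black|=4
Step 4: on WHITE (5,8): turn R to S, flip to black, move to (6,8). |black|=5
Step 5: on BLACK (6,8): turn L to E, flip to white, move to (6,9). |black|=4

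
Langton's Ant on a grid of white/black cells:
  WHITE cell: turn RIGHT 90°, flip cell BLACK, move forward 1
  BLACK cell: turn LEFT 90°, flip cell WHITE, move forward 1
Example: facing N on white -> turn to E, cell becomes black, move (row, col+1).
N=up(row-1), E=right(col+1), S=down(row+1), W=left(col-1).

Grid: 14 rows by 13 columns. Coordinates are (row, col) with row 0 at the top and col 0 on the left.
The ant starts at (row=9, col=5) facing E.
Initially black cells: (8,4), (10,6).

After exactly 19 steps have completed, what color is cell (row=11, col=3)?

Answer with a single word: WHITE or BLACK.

Step 1: on WHITE (9,5): turn R to S, flip to black, move to (10,5). |black|=3
Step 2: on WHITE (10,5): turn R to W, flip to black, move to (10,4). |black|=4
Step 3: on WHITE (10,4): turn R to N, flip to black, move to (9,4). |black|=5
Step 4: on WHITE (9,4): turn R to E, flip to black, move to (9,5). |black|=6
Step 5: on BLACK (9,5): turn L to N, flip to white, move to (8,5). |black|=5
Step 6: on WHITE (8,5): turn R to E, flip to black, move to (8,6). |black|=6
Step 7: on WHITE (8,6): turn R to S, flip to black, move to (9,6). |black|=7
Step 8: on WHITE (9,6): turn R to W, flip to black, move to (9,5). |black|=8
Step 9: on WHITE (9,5): turn R to N, flip to black, move to (8,5). |black|=9
Step 10: on BLACK (8,5): turn L to W, flip to white, move to (8,4). |black|=8
Step 11: on BLACK (8,4): turn L to S, flip to white, move to (9,4). |black|=7
Step 12: on BLACK (9,4): turn L to E, flip to white, move to (9,5). |black|=6
Step 13: on BLACK (9,5): turn L to N, flip to white, move to (8,5). |black|=5
Step 14: on WHITE (8,5): turn R to E, flip to black, move to (8,6). |black|=6
Step 15: on BLACK (8,6): turn L to N, flip to white, move to (7,6). |black|=5
Step 16: on WHITE (7,6): turn R to E, flip to black, move to (7,7). |black|=6
Step 17: on WHITE (7,7): turn R to S, flip to black, move to (8,7). |black|=7
Step 18: on WHITE (8,7): turn R to W, flip to black, move to (8,6). |black|=8
Step 19: on WHITE (8,6): turn R to N, flip to black, move to (7,6). |black|=9

Answer: WHITE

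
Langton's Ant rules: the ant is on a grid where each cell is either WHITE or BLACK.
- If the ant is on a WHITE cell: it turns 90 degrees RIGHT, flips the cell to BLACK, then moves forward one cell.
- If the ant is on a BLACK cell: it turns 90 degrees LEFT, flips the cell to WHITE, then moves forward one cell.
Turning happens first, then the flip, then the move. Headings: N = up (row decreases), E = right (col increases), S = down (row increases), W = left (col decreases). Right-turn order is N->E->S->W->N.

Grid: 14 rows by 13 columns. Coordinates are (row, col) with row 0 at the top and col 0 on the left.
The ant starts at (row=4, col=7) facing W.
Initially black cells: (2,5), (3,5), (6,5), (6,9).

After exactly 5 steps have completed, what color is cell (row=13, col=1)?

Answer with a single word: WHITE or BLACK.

Step 1: on WHITE (4,7): turn R to N, flip to black, move to (3,7). |black|=5
Step 2: on WHITE (3,7): turn R to E, flip to black, move to (3,8). |black|=6
Step 3: on WHITE (3,8): turn R to S, flip to black, move to (4,8). |black|=7
Step 4: on WHITE (4,8): turn R to W, flip to black, move to (4,7). |black|=8
Step 5: on BLACK (4,7): turn L to S, flip to white, move to (5,7). |black|=7

Answer: WHITE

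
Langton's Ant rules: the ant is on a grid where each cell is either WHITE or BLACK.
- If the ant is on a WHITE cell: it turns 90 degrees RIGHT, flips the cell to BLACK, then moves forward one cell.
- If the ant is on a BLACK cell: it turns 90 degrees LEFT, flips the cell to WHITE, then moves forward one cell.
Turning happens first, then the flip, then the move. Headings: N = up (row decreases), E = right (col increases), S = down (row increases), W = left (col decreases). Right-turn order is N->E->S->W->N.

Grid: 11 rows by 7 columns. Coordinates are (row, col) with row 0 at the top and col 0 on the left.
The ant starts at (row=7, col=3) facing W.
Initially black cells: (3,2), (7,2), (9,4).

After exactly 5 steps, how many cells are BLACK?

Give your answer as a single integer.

Step 1: on WHITE (7,3): turn R to N, flip to black, move to (6,3). |black|=4
Step 2: on WHITE (6,3): turn R to E, flip to black, move to (6,4). |black|=5
Step 3: on WHITE (6,4): turn R to S, flip to black, move to (7,4). |black|=6
Step 4: on WHITE (7,4): turn R to W, flip to black, move to (7,3). |black|=7
Step 5: on BLACK (7,3): turn L to S, flip to white, move to (8,3). |black|=6

Answer: 6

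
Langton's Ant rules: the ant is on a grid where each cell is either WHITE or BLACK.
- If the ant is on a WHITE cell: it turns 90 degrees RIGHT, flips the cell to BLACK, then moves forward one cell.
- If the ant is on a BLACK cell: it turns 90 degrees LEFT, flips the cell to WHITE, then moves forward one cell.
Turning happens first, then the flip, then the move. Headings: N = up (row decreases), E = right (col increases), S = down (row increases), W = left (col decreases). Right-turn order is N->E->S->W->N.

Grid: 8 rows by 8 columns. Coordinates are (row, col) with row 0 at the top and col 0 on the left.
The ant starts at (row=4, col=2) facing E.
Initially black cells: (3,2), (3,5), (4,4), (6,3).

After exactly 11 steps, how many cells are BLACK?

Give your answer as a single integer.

Answer: 9

Derivation:
Step 1: on WHITE (4,2): turn R to S, flip to black, move to (5,2). |black|=5
Step 2: on WHITE (5,2): turn R to W, flip to black, move to (5,1). |black|=6
Step 3: on WHITE (5,1): turn R to N, flip to black, move to (4,1). |black|=7
Step 4: on WHITE (4,1): turn R to E, flip to black, move to (4,2). |black|=8
Step 5: on BLACK (4,2): turn L to N, flip to white, move to (3,2). |black|=7
Step 6: on BLACK (3,2): turn L to W, flip to white, move to (3,1). |black|=6
Step 7: on WHITE (3,1): turn R to N, flip to black, move to (2,1). |black|=7
Step 8: on WHITE (2,1): turn R to E, flip to black, move to (2,2). |black|=8
Step 9: on WHITE (2,2): turn R to S, flip to black, move to (3,2). |black|=9
Step 10: on WHITE (3,2): turn R to W, flip to black, move to (3,1). |black|=10
Step 11: on BLACK (3,1): turn L to S, flip to white, move to (4,1). |black|=9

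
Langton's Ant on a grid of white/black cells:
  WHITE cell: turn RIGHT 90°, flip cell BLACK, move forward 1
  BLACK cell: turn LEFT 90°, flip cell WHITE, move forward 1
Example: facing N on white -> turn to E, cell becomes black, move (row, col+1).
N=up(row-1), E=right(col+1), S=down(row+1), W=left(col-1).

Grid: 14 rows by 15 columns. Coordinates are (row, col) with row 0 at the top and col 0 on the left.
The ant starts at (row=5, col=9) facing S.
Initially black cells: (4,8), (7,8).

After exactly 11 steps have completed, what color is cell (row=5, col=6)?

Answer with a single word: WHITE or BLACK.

Answer: BLACK

Derivation:
Step 1: on WHITE (5,9): turn R to W, flip to black, move to (5,8). |black|=3
Step 2: on WHITE (5,8): turn R to N, flip to black, move to (4,8). |black|=4
Step 3: on BLACK (4,8): turn L to W, flip to white, move to (4,7). |black|=3
Step 4: on WHITE (4,7): turn R to N, flip to black, move to (3,7). |black|=4
Step 5: on WHITE (3,7): turn R to E, flip to black, move to (3,8). |black|=5
Step 6: on WHITE (3,8): turn R to S, flip to black, move to (4,8). |black|=6
Step 7: on WHITE (4,8): turn R to W, flip to black, move to (4,7). |black|=7
Step 8: on BLACK (4,7): turn L to S, flip to white, move to (5,7). |black|=6
Step 9: on WHITE (5,7): turn R to W, flip to black, move to (5,6). |black|=7
Step 10: on WHITE (5,6): turn R to N, flip to black, move to (4,6). |black|=8
Step 11: on WHITE (4,6): turn R to E, flip to black, move to (4,7). |black|=9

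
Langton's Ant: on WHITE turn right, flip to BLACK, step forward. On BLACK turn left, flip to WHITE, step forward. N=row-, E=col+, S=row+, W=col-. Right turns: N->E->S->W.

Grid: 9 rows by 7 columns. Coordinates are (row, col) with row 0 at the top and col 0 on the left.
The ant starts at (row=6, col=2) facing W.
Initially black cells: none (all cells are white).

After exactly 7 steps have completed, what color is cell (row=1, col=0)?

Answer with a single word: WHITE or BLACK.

Step 1: on WHITE (6,2): turn R to N, flip to black, move to (5,2). |black|=1
Step 2: on WHITE (5,2): turn R to E, flip to black, move to (5,3). |black|=2
Step 3: on WHITE (5,3): turn R to S, flip to black, move to (6,3). |black|=3
Step 4: on WHITE (6,3): turn R to W, flip to black, move to (6,2). |black|=4
Step 5: on BLACK (6,2): turn L to S, flip to white, move to (7,2). |black|=3
Step 6: on WHITE (7,2): turn R to W, flip to black, move to (7,1). |black|=4
Step 7: on WHITE (7,1): turn R to N, flip to black, move to (6,1). |black|=5

Answer: WHITE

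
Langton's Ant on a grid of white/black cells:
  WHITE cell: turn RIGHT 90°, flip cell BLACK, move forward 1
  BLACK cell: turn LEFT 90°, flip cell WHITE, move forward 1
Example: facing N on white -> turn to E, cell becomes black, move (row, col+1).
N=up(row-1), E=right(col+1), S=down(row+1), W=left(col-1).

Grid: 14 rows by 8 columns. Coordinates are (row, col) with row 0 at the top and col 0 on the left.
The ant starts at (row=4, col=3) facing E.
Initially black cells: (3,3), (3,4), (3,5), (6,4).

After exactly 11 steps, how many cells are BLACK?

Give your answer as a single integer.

Answer: 9

Derivation:
Step 1: on WHITE (4,3): turn R to S, flip to black, move to (5,3). |black|=5
Step 2: on WHITE (5,3): turn R to W, flip to black, move to (5,2). |black|=6
Step 3: on WHITE (5,2): turn R to N, flip to black, move to (4,2). |black|=7
Step 4: on WHITE (4,2): turn R to E, flip to black, move to (4,3). |black|=8
Step 5: on BLACK (4,3): turn L to N, flip to white, move to (3,3). |black|=7
Step 6: on BLACK (3,3): turn L to W, flip to white, move to (3,2). |black|=6
Step 7: on WHITE (3,2): turn R to N, flip to black, move to (2,2). |black|=7
Step 8: on WHITE (2,2): turn R to E, flip to black, move to (2,3). |black|=8
Step 9: on WHITE (2,3): turn R to S, flip to black, move to (3,3). |black|=9
Step 10: on WHITE (3,3): turn R to W, flip to black, move to (3,2). |black|=10
Step 11: on BLACK (3,2): turn L to S, flip to white, move to (4,2). |black|=9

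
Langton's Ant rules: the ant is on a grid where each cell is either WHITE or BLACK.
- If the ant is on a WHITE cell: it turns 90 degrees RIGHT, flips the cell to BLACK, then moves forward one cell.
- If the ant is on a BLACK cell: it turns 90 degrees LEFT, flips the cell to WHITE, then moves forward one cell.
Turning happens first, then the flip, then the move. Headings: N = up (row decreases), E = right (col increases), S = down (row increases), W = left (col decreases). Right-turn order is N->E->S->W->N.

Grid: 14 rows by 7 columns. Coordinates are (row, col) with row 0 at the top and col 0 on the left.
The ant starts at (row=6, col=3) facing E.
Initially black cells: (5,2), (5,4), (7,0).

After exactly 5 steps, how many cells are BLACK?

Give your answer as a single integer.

Answer: 6

Derivation:
Step 1: on WHITE (6,3): turn R to S, flip to black, move to (7,3). |black|=4
Step 2: on WHITE (7,3): turn R to W, flip to black, move to (7,2). |black|=5
Step 3: on WHITE (7,2): turn R to N, flip to black, move to (6,2). |black|=6
Step 4: on WHITE (6,2): turn R to E, flip to black, move to (6,3). |black|=7
Step 5: on BLACK (6,3): turn L to N, flip to white, move to (5,3). |black|=6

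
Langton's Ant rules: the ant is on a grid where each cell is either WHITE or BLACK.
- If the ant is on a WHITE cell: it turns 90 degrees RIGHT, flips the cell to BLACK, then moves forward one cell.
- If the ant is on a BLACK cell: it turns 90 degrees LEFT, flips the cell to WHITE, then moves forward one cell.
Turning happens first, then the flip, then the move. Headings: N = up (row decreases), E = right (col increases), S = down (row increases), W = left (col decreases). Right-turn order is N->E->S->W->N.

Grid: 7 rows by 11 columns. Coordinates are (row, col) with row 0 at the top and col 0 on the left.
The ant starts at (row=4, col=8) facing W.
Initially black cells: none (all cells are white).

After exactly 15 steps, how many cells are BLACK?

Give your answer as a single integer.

Answer: 9

Derivation:
Step 1: on WHITE (4,8): turn R to N, flip to black, move to (3,8). |black|=1
Step 2: on WHITE (3,8): turn R to E, flip to black, move to (3,9). |black|=2
Step 3: on WHITE (3,9): turn R to S, flip to black, move to (4,9). |black|=3
Step 4: on WHITE (4,9): turn R to W, flip to black, move to (4,8). |black|=4
Step 5: on BLACK (4,8): turn L to S, flip to white, move to (5,8). |black|=3
Step 6: on WHITE (5,8): turn R to W, flip to black, move to (5,7). |black|=4
Step 7: on WHITE (5,7): turn R to N, flip to black, move to (4,7). |black|=5
Step 8: on WHITE (4,7): turn R to E, flip to black, move to (4,8). |black|=6
Step 9: on WHITE (4,8): turn R to S, flip to black, move to (5,8). |black|=7
Step 10: on BLACK (5,8): turn L to E, flip to white, move to (5,9). |black|=6
Step 11: on WHITE (5,9): turn R to S, flip to black, move to (6,9). |black|=7
Step 12: on WHITE (6,9): turn R to W, flip to black, move to (6,8). |black|=8
Step 13: on WHITE (6,8): turn R to N, flip to black, move to (5,8). |black|=9
Step 14: on WHITE (5,8): turn R to E, flip to black, move to (5,9). |black|=10
Step 15: on BLACK (5,9): turn L to N, flip to white, move to (4,9). |black|=9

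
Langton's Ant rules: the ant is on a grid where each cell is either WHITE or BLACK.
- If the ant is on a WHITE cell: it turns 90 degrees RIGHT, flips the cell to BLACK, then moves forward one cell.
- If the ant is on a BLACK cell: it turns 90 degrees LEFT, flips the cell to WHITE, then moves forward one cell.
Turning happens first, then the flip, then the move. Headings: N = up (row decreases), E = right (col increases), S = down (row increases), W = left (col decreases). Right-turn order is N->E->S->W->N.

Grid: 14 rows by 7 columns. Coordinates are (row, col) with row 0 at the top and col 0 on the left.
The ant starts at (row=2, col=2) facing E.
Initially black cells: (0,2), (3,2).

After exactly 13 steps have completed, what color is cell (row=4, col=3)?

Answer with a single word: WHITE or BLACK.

Step 1: on WHITE (2,2): turn R to S, flip to black, move to (3,2). |black|=3
Step 2: on BLACK (3,2): turn L to E, flip to white, move to (3,3). |black|=2
Step 3: on WHITE (3,3): turn R to S, flip to black, move to (4,3). |black|=3
Step 4: on WHITE (4,3): turn R to W, flip to black, move to (4,2). |black|=4
Step 5: on WHITE (4,2): turn R to N, flip to black, move to (3,2). |black|=5
Step 6: on WHITE (3,2): turn R to E, flip to black, move to (3,3). |black|=6
Step 7: on BLACK (3,3): turn L to N, flip to white, move to (2,3). |black|=5
Step 8: on WHITE (2,3): turn R to E, flip to black, move to (2,4). |black|=6
Step 9: on WHITE (2,4): turn R to S, flip to black, move to (3,4). |black|=7
Step 10: on WHITE (3,4): turn R to W, flip to black, move to (3,3). |black|=8
Step 11: on WHITE (3,3): turn R to N, flip to black, move to (2,3). |black|=9
Step 12: on BLACK (2,3): turn L to W, flip to white, move to (2,2). |black|=8
Step 13: on BLACK (2,2): turn L to S, flip to white, move to (3,2). |black|=7

Answer: BLACK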